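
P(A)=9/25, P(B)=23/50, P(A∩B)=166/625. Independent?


P(A)×P(B) = 207/1250
P(A∩B) = 166/625
Not equal → NOT independent

No, not independent


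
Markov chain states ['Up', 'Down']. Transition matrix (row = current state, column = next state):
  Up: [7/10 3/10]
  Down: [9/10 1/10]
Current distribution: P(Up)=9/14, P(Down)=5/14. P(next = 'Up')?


P(next=Up) = Σᵢ P(now=i)×P(i→Up)
= 9/14×7/10 + 5/14×9/10
= 9/20 + 9/28 = 27/35

P = 27/35 ≈ 0.7714


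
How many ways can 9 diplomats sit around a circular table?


Circular arrangements of 9 distinct objects: fix one position to break rotational symmetry.
(n-1)! = 8! = 40320

40320


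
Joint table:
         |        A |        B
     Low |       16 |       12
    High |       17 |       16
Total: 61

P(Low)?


P(Low) = (16+12)/61 = 28/61

P(Low) = 28/61 ≈ 45.90%


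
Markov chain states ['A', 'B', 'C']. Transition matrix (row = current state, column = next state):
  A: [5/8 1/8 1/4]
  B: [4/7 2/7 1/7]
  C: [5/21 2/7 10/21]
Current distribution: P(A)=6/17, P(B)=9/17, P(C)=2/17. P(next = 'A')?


P(next=A) = Σᵢ P(now=i)×P(i→A)
= 6/17×5/8 + 9/17×4/7 + 2/17×5/21
= 15/68 + 36/119 + 10/357 = 787/1428

P = 787/1428 ≈ 0.5511


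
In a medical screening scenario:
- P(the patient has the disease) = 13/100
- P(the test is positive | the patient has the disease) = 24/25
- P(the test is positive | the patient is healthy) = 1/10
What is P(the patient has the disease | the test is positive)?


Using Bayes' theorem:
P(A|B) = P(B|A)·P(A) / P(B)

P(the test is positive) = 24/25 × 13/100 + 1/10 × 87/100
= 78/625 + 87/1000 = 1059/5000

P(the patient has the disease|the test is positive) = (78/625) / (1059/5000) = 208/353

P(the patient has the disease|the test is positive) = 208/353 ≈ 58.92%


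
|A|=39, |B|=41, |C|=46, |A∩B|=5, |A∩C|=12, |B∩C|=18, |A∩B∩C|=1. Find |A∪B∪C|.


|A∪B∪C| = 39+41+46-5-12-18+1 = 92

|A∪B∪C| = 92


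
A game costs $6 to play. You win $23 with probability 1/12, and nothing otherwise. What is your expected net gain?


E[gain] = (23-6)×1/12 + (-6)×11/12
= 17/12 - 11/2 = -49/12

Expected net gain = $-49/12 ≈ $-4.08


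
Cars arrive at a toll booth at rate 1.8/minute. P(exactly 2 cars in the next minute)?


Poisson(λ=1.8): P(X=2) = e^(-λ)×λ^k/k!
= e^(-1.8) × 1.8^2 / 2!
≈ 0.1652988882 × 3.24 / 2 ≈ 0.267784

P(X=2) ≈ 0.267784 ≈ 26.78%


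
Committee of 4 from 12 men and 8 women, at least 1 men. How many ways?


Count by #men:
  1M,3W: C(12,1)×C(8,3)=672
  2M,2W: C(12,2)×C(8,2)=1848
  3M,1W: C(12,3)×C(8,1)=1760
  4M,0W: C(12,4)×C(8,0)=495
Total = 4775

4775


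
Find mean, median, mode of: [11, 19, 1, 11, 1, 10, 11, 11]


Sorted: [1, 1, 10, 11, 11, 11, 11, 19]
Mean = 75/8
Median = 11
Freq: {11: 4, 19: 1, 1: 2, 10: 1}
Mode: [11]

Mean=75/8, Median=11, Mode=11


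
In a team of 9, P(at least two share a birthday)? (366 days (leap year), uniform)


P(all different) = Π(366-i)/366 for i=0..8
= 0.905624
P(match) = 1 - 0.905624 = 0.094376

P ≈ 0.0944 ≈ 9.44%


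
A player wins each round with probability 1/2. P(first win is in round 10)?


Geometric: P(X=10) = (1-p)^(k-1)×p = (1/2)^9×1/2 = 1/1024

P(X=10) = 1/1024 ≈ 0.10%


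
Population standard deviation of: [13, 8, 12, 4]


Mean = 37/4
  (13-37/4)²=225/16
  (8-37/4)²=25/16
  (12-37/4)²=121/16
  (4-37/4)²=441/16
Σ(x-μ)² = 203/4
σ² = (203/4)/4 = 203/16

σ = √(203/16) ≈ 3.5620


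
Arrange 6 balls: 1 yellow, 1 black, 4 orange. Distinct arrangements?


6!/(1!×1!×4!) = 30

30


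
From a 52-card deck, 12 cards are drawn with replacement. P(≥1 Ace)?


P(not a Ace) = 48/52 = 12/13
P(none in 12 draws) = (12/13)^12 = 8916100448256/23298085122481
P(≥1 Ace) = 1 - 8916100448256/23298085122481 = 14381984674225/23298085122481

P = 14381984674225/23298085122481 ≈ 61.73%


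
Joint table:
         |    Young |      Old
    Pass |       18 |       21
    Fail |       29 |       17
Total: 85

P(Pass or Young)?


P(Pass∨Young) = P(Pass) + P(Young) - P(Pass∧Young)
= (39 + 47 - 18)/85 = 68/85 = 4/5

P = 4/5 ≈ 80.00%


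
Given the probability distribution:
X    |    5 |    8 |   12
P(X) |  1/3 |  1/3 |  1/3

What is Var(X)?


E[X] = 25/3
E[X²] = 233/3
Var(X) = E[X²] - (E[X])² = 233/3 - 625/9 = 74/9

Var(X) = 74/9 ≈ 8.2222


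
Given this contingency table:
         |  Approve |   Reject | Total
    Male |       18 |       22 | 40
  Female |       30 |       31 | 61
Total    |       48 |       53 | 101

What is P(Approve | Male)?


P(Approve | Male) = 18/(18+22) = 18/40 = 9/20

P(Approve|Male) = 9/20 ≈ 45.00%


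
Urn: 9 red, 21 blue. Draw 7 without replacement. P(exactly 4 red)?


Hypergeometric: C(9,4)×C(21,3)/C(30,7)
= 126×1330/2035800 = 931/11310

P(X=4) = 931/11310 ≈ 8.23%


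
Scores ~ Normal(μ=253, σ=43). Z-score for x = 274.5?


z = (x - μ)/σ = (274.5 - 253)/43 = 0.5

z = 0.5


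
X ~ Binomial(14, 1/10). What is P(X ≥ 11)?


P(X ≥ 11) = Σ P(X=i) for i=11..14
P(X=11) = 66339/25000000000000
P(X=12) = 7371/100000000000000
P(X=13) = 63/50000000000000
P(X=14) = 1/100000000000000
Sum = 136427/50000000000000

P(X ≥ 11) = 136427/50000000000000 ≈ 0.00%


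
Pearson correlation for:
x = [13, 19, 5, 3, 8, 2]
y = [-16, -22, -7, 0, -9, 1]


n=6, Σx=50, Σy=-53, Σxy=-731, Σx²=632, Σy²=871
r = (6×(-731) - 50×(-53))/√((6×632 - 50²)(6×871 - (-53)²))
= -1736/√(1292×2417) = -1736/√3122764 ≈ -1736/1767.1344 ≈ -0.9824

r ≈ -0.9824


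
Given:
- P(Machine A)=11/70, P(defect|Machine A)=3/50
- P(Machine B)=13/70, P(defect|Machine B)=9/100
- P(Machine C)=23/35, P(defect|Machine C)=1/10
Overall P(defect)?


P(B) = Σ P(B|Aᵢ)×P(Aᵢ)
  3/50×11/70 = 33/3500
  9/100×13/70 = 117/7000
  1/10×23/35 = 23/350
Sum = 643/7000

P(defect) = 643/7000 ≈ 9.19%


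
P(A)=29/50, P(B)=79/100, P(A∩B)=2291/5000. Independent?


P(A)×P(B) = 2291/5000
P(A∩B) = 2291/5000
Equal ✓ → Independent

Yes, independent


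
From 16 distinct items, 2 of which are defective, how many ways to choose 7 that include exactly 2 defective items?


Choose 2 of the 2 defective items and 5 of the other 14 items:
C(2,2)×C(14,5) = 1×2002 = 2002

2002


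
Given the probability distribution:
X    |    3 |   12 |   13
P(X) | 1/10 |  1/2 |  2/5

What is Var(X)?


E[X] = 23/2
E[X²] = 281/2
Var(X) = E[X²] - (E[X])² = 281/2 - 529/4 = 33/4

Var(X) = 33/4 ≈ 8.2500


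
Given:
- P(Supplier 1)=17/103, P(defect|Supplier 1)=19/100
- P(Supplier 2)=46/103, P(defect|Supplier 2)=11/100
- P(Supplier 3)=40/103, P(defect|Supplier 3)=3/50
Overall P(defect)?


P(B) = Σ P(B|Aᵢ)×P(Aᵢ)
  19/100×17/103 = 323/10300
  11/100×46/103 = 253/5150
  3/50×40/103 = 12/515
Sum = 1069/10300

P(defect) = 1069/10300 ≈ 10.38%


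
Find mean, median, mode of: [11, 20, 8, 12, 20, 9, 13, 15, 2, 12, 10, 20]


Sorted: [2, 8, 9, 10, 11, 12, 12, 13, 15, 20, 20, 20]
Mean = 152/12 = 38/3
Median = 12
Freq: {11: 1, 20: 3, 8: 1, 12: 2, 9: 1, 13: 1, 15: 1, 2: 1, 10: 1}
Mode: [20]

Mean=38/3, Median=12, Mode=20


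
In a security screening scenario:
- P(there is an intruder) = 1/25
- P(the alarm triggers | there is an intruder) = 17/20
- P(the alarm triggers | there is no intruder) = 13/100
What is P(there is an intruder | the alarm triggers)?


Using Bayes' theorem:
P(A|B) = P(B|A)·P(A) / P(B)

P(the alarm triggers) = 17/20 × 1/25 + 13/100 × 24/25
= 17/500 + 78/625 = 397/2500

P(there is an intruder|the alarm triggers) = (17/500) / (397/2500) = 85/397

P(there is an intruder|the alarm triggers) = 85/397 ≈ 21.41%


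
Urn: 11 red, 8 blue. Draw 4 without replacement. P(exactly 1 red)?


Hypergeometric: C(11,1)×C(8,3)/C(19,4)
= 11×56/3876 = 154/969

P(X=1) = 154/969 ≈ 15.89%


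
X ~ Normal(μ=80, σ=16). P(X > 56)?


z = (56-80)/16 = -1.5
P(X > 56) = 1 - P(Z ≤ -1.5) = 1 - 0.0668 = 0.9332

P(X > 56) ≈ 0.9332


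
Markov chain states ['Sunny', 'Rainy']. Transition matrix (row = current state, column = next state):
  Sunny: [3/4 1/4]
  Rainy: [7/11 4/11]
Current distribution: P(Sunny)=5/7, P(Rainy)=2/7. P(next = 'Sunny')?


P(next=Sunny) = Σᵢ P(now=i)×P(i→Sunny)
= 5/7×3/4 + 2/7×7/11
= 15/28 + 2/11 = 221/308

P = 221/308 ≈ 0.7175


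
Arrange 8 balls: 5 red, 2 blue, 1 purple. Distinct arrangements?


8!/(5!×2!×1!) = 168

168


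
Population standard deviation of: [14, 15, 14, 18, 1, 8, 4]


Mean = 74/7
  (14-74/7)²=576/49
  (15-74/7)²=961/49
  (14-74/7)²=576/49
  (18-74/7)²=2704/49
  (1-74/7)²=4489/49
  (8-74/7)²=324/49
  (4-74/7)²=2116/49
Σ(x-μ)² = 1678/7
σ² = (1678/7)/7 = 1678/49

σ = √(1678/49) ≈ 5.8519


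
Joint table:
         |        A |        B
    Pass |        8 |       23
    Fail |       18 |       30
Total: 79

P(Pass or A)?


P(Pass∨A) = P(Pass) + P(A) - P(Pass∧A)
= (31 + 26 - 8)/79 = 49/79

P = 49/79 ≈ 62.03%


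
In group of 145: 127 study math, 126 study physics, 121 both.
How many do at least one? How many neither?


|A∪B| = 127+126-121 = 132
Neither = 145-132 = 13

At least one: 132; Neither: 13


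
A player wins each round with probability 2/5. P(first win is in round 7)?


Geometric: P(X=7) = (1-p)^(k-1)×p = (3/5)^6×2/5 = 1458/78125

P(X=7) = 1458/78125 ≈ 1.87%


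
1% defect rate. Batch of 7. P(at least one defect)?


P(all good) = (99/100)^7 = 93206534790699/100000000000000
P(≥1 defect) = 6793465209301/100000000000000

P = 6793465209301/100000000000000 ≈ 6.79%


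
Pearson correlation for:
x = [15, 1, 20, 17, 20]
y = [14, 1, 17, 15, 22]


n=5, Σx=73, Σy=69, Σxy=1246, Σx²=1315, Σy²=1195
r = (5×1246 - 73×69)/√((5×1315 - 73²)(5×1195 - 69²))
= 1193/√(1246×1214) = 1193/√1512644 ≈ 1193/1229.8959 ≈ 0.9700

r ≈ 0.9700


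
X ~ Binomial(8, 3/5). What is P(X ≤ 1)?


P(X ≤ 1) = Σ P(X=i) for i=0..1
P(X=0) = 256/390625
P(X=1) = 3072/390625
Sum = 3328/390625

P(X ≤ 1) = 3328/390625 ≈ 0.85%


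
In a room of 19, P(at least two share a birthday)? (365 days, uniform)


P(all different) = Π(365-i)/365 for i=0..18
= 0.620881
P(match) = 1 - 0.620881 = 0.379119

P ≈ 0.3791 ≈ 37.91%


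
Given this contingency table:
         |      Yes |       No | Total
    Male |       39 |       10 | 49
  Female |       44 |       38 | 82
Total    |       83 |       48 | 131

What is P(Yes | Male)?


P(Yes | Male) = 39/(39+10) = 39/49

P(Yes|Male) = 39/49 ≈ 79.59%


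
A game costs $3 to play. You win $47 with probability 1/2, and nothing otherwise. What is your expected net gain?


E[gain] = (47-3)×1/2 + (-3)×1/2
= 22 - 3/2 = 41/2

Expected net gain = $41/2 ≈ $20.50


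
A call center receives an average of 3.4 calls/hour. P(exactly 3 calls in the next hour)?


Poisson(λ=3.4): P(X=3) = e^(-λ)×λ^k/k!
= e^(-3.4) × 3.4^3 / 3!
≈ 0.03337326996 × 39.304 / 6 ≈ 0.218617

P(X=3) ≈ 0.218617 ≈ 21.86%


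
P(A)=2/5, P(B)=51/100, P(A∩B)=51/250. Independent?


P(A)×P(B) = 51/250
P(A∩B) = 51/250
Equal ✓ → Independent

Yes, independent


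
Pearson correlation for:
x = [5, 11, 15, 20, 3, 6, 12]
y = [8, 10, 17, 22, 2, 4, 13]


n=7, Σx=72, Σy=76, Σxy=1031, Σx²=960, Σy²=1126
r = (7×1031 - 72×76)/√((7×960 - 72²)(7×1126 - 76²))
= 1745/√(1536×2106) = 1745/√3234816 ≈ 1745/1798.5594 ≈ 0.9702

r ≈ 0.9702


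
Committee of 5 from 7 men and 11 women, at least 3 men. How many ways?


Count by #men:
  3M,2W: C(7,3)×C(11,2)=1925
  4M,1W: C(7,4)×C(11,1)=385
  5M,0W: C(7,5)×C(11,0)=21
Total = 2331

2331


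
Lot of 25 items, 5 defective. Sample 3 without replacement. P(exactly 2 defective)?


Hypergeometric: C(5,2)×C(20,1)/C(25,3)
= 10×20/2300 = 2/23

P(X=2) = 2/23 ≈ 8.70%


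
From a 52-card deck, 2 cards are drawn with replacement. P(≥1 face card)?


P(not a face card) = 40/52 = 10/13
P(none in 2 draws) = (10/13)^2 = 100/169
P(≥1 face card) = 1 - 100/169 = 69/169

P = 69/169 ≈ 40.83%


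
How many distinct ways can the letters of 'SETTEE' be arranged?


Letters: 6, freq: {'S': 1, 'E': 3, 'T': 2}
6!/(1!×3!×2!) = 720/12 = 60

60


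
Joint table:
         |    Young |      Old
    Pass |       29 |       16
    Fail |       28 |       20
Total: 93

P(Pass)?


P(Pass) = (29+16)/93 = 45/93 = 15/31

P(Pass) = 15/31 ≈ 48.39%


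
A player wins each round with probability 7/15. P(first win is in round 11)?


Geometric: P(X=11) = (1-p)^(k-1)×p = (8/15)^10×7/15 = 7516192768/8649755859375

P(X=11) = 7516192768/8649755859375 ≈ 0.09%


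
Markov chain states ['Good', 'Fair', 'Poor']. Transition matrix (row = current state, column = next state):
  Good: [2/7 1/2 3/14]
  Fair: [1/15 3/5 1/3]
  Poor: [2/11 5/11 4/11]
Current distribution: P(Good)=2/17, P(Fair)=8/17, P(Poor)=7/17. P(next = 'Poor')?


P(next=Poor) = Σᵢ P(now=i)×P(i→Poor)
= 2/17×3/14 + 8/17×1/3 + 7/17×4/11
= 3/119 + 8/51 + 28/187 = 1303/3927

P = 1303/3927 ≈ 0.3318


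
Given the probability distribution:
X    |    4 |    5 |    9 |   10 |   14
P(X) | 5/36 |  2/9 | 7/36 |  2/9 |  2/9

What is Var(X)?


E[X] = 35/4
E[X²] = 3215/36
Var(X) = E[X²] - (E[X])² = 3215/36 - 1225/16 = 1835/144

Var(X) = 1835/144 ≈ 12.7431


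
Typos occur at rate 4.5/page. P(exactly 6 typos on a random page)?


Poisson(λ=4.5): P(X=6) = e^(-λ)×λ^k/k!
= e^(-4.5) × 4.5^6 / 6!
≈ 0.01110899654 × 8303.765625 / 720 ≈ 0.128120

P(X=6) ≈ 0.128120 ≈ 12.81%


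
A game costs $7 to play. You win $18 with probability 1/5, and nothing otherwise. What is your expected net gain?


E[gain] = (18-7)×1/5 + (-7)×4/5
= 11/5 - 28/5 = -17/5

Expected net gain = $-17/5 ≈ $-3.40


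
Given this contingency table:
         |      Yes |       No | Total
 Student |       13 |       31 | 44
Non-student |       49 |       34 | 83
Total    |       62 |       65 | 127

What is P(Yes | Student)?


P(Yes | Student) = 13/(13+31) = 13/44

P(Yes|Student) = 13/44 ≈ 29.55%


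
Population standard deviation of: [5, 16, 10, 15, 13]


Mean = 59/5
  (5-59/5)²=1156/25
  (16-59/5)²=441/25
  (10-59/5)²=81/25
  (15-59/5)²=256/25
  (13-59/5)²=36/25
Σ(x-μ)² = 394/5
σ² = (394/5)/5 = 394/25

σ = √(394/25) ≈ 3.9699


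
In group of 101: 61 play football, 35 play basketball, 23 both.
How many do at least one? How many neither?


|A∪B| = 61+35-23 = 73
Neither = 101-73 = 28

At least one: 73; Neither: 28


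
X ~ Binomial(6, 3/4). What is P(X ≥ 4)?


P(X ≥ 4) = Σ P(X=i) for i=4..6
P(X=4) = 1215/4096
P(X=5) = 729/2048
P(X=6) = 729/4096
Sum = 1701/2048

P(X ≥ 4) = 1701/2048 ≈ 83.06%


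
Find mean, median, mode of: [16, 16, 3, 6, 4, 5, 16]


Sorted: [3, 4, 5, 6, 16, 16, 16]
Mean = 66/7
Median = 6
Freq: {16: 3, 3: 1, 6: 1, 4: 1, 5: 1}
Mode: [16]

Mean=66/7, Median=6, Mode=16


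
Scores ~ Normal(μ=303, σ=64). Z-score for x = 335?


z = (x - μ)/σ = (335 - 303)/64 = 0.5

z = 0.5


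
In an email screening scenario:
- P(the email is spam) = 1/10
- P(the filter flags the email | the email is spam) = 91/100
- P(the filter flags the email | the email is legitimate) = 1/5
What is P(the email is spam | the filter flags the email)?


Using Bayes' theorem:
P(A|B) = P(B|A)·P(A) / P(B)

P(the filter flags the email) = 91/100 × 1/10 + 1/5 × 9/10
= 91/1000 + 9/50 = 271/1000

P(the email is spam|the filter flags the email) = (91/1000) / (271/1000) = 91/271

P(the email is spam|the filter flags the email) = 91/271 ≈ 33.58%


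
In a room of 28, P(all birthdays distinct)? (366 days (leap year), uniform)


P(all different) = Π(366-i)/366 for i=0..27
= (366/366)×(365/366)×...×(339/366)
= 0.346570

P ≈ 0.3466 ≈ 34.66%


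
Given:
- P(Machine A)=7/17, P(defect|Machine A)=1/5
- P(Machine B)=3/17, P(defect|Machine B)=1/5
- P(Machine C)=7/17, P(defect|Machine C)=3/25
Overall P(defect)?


P(B) = Σ P(B|Aᵢ)×P(Aᵢ)
  1/5×7/17 = 7/85
  1/5×3/17 = 3/85
  3/25×7/17 = 21/425
Sum = 71/425

P(defect) = 71/425 ≈ 16.71%


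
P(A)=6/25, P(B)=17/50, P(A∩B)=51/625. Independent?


P(A)×P(B) = 51/625
P(A∩B) = 51/625
Equal ✓ → Independent

Yes, independent


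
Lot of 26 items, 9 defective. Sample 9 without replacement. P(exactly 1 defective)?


Hypergeometric: C(9,1)×C(17,8)/C(26,9)
= 9×24310/3124550 = 153/2185

P(X=1) = 153/2185 ≈ 7.00%


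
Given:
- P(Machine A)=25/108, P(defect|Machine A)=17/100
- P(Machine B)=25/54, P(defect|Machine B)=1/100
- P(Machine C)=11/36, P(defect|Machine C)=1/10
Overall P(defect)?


P(B) = Σ P(B|Aᵢ)×P(Aᵢ)
  17/100×25/108 = 17/432
  1/100×25/54 = 1/216
  1/10×11/36 = 11/360
Sum = 161/2160

P(defect) = 161/2160 ≈ 7.45%


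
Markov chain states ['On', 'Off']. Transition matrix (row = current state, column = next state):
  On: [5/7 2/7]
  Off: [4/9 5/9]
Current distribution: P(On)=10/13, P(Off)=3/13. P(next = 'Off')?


P(next=Off) = Σᵢ P(now=i)×P(i→Off)
= 10/13×2/7 + 3/13×5/9
= 20/91 + 5/39 = 95/273

P = 95/273 ≈ 0.3480


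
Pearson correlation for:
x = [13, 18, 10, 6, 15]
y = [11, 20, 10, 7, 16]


n=5, Σx=62, Σy=64, Σxy=885, Σx²=854, Σy²=926
r = (5×885 - 62×64)/√((5×854 - 62²)(5×926 - 64²))
= 457/√(426×534) = 457/√227484 ≈ 457/476.9528 ≈ 0.9582

r ≈ 0.9582


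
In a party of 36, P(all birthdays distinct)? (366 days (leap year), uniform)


P(all different) = Π(366-i)/366 for i=0..35
= (366/366)×(365/366)×...×(331/366)
= 0.168667

P ≈ 0.1687 ≈ 16.87%


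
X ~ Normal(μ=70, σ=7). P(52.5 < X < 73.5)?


z₁=(52.5-70)/7=-2.5, z₂=(73.5-70)/7=0.5
P = Φ(0.5) - Φ(-2.5) = 0.691462 - 0.006210 = 0.685252 ≈ 0.6853

P(52.5 < X < 73.5) ≈ 0.6853


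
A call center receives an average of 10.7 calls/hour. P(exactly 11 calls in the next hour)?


Poisson(λ=10.7): P(X=11) = e^(-λ)×λ^k/k!
= e^(-10.7) × 10.7^11 / 11!
≈ 2.254493791e-05 × 210485195230 / 39916800 ≈ 0.118882

P(X=11) ≈ 0.118882 ≈ 11.89%


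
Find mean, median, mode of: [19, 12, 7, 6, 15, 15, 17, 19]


Sorted: [6, 7, 12, 15, 15, 17, 19, 19]
Mean = 110/8 = 55/4
Median = 15
Freq: {19: 2, 12: 1, 7: 1, 6: 1, 15: 2, 17: 1}
Mode: [15, 19]

Mean=55/4, Median=15, Mode=[15, 19]


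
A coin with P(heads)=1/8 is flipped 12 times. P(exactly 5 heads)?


Binomial: P(X=5) = C(12,5)×p^5×(1-p)^7
= 792 × 1/32768 × 823543/2097152 = 81530757/8589934592

P(X=5) = 81530757/8589934592 ≈ 0.95%


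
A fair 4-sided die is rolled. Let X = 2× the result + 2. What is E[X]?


E[die] = (1+4)/2 = 5/2
E[X] = 2×5/2 + 2 = 7

E[X] = 7


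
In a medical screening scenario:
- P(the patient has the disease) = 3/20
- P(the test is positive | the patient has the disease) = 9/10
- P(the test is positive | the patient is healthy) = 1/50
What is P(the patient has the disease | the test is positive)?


Using Bayes' theorem:
P(A|B) = P(B|A)·P(A) / P(B)

P(the test is positive) = 9/10 × 3/20 + 1/50 × 17/20
= 27/200 + 17/1000 = 19/125

P(the patient has the disease|the test is positive) = (27/200) / (19/125) = 135/152

P(the patient has the disease|the test is positive) = 135/152 ≈ 88.82%


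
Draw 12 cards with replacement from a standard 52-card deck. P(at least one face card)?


P(not a face card) = 40/52 = 10/13
P(none in 12 draws) = (10/13)^12 = 1000000000000/23298085122481
P(≥1 face card) = 1 - 1000000000000/23298085122481 = 22298085122481/23298085122481

P = 22298085122481/23298085122481 ≈ 95.71%


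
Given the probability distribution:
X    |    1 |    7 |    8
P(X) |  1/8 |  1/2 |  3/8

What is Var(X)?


E[X] = 53/8
E[X²] = 389/8
Var(X) = E[X²] - (E[X])² = 389/8 - 2809/64 = 303/64

Var(X) = 303/64 ≈ 4.7344


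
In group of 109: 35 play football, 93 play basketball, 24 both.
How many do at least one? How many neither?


|A∪B| = 35+93-24 = 104
Neither = 109-104 = 5

At least one: 104; Neither: 5


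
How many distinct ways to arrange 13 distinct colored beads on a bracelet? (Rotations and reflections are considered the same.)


Free circular arrangements: rotations and reflections both identified.
(n-1)!/2 = 12!/2 = 479001600/2 = 239500800

239500800


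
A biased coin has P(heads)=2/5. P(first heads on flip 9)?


Geometric: P(X=9) = (1-p)^(k-1)×p = (3/5)^8×2/5 = 13122/1953125

P(X=9) = 13122/1953125 ≈ 0.67%


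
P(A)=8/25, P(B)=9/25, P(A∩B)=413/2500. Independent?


P(A)×P(B) = 72/625
P(A∩B) = 413/2500
Not equal → NOT independent

No, not independent


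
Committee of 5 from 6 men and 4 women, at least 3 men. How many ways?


Count by #men:
  3M,2W: C(6,3)×C(4,2)=120
  4M,1W: C(6,4)×C(4,1)=60
  5M,0W: C(6,5)×C(4,0)=6
Total = 186

186


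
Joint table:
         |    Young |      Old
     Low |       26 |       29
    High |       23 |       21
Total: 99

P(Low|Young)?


P(Low|Young) = 26/(26+23) = 26/49

P = 26/49 ≈ 53.06%


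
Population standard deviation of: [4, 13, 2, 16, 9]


Mean = 44/5
  (4-44/5)²=576/25
  (13-44/5)²=441/25
  (2-44/5)²=1156/25
  (16-44/5)²=1296/25
  (9-44/5)²=1/25
Σ(x-μ)² = 694/5
σ² = (694/5)/5 = 694/25

σ = √(694/25) ≈ 5.2688


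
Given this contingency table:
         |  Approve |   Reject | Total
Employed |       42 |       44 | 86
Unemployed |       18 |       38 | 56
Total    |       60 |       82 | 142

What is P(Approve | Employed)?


P(Approve | Employed) = 42/(42+44) = 42/86 = 21/43

P(Approve|Employed) = 21/43 ≈ 48.84%


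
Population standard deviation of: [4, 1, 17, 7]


Mean = 29/4
  (4-29/4)²=169/16
  (1-29/4)²=625/16
  (17-29/4)²=1521/16
  (7-29/4)²=1/16
Σ(x-μ)² = 579/4
σ² = (579/4)/4 = 579/16

σ = √(579/16) ≈ 6.0156


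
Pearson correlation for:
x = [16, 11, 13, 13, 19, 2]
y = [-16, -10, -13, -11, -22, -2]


n=6, Σx=74, Σy=-74, Σxy=-1100, Σx²=1080, Σy²=1134
r = (6×(-1100) - 74×(-74))/√((6×1080 - 74²)(6×1134 - (-74)²))
= -1124/√(1004×1328) = -1124/√1333312 ≈ -1124/1154.6913 ≈ -0.9734

r ≈ -0.9734


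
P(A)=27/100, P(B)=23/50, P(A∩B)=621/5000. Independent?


P(A)×P(B) = 621/5000
P(A∩B) = 621/5000
Equal ✓ → Independent

Yes, independent


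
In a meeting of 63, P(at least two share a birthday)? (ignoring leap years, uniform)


P(all different) = Π(365-i)/365 for i=0..62
= 0.003396
P(match) = 1 - 0.003396 = 0.996604

P ≈ 0.9966 ≈ 99.66%


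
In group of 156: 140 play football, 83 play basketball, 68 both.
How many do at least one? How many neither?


|A∪B| = 140+83-68 = 155
Neither = 156-155 = 1

At least one: 155; Neither: 1


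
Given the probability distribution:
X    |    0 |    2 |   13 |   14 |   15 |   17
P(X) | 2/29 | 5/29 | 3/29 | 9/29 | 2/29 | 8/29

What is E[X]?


E[X] = Σ x·P(X=x)
= (0)×(2/29) + (2)×(5/29) + (13)×(3/29) + (14)×(9/29) + (15)×(2/29) + (17)×(8/29)
= 341/29

E[X] = 341/29


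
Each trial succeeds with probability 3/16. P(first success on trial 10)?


Geometric: P(X=10) = (1-p)^(k-1)×p = (13/16)^9×3/16 = 31813498119/1099511627776

P(X=10) = 31813498119/1099511627776 ≈ 2.89%


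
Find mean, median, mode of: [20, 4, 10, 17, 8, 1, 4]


Sorted: [1, 4, 4, 8, 10, 17, 20]
Mean = 64/7
Median = 8
Freq: {20: 1, 4: 2, 10: 1, 17: 1, 8: 1, 1: 1}
Mode: [4]

Mean=64/7, Median=8, Mode=4


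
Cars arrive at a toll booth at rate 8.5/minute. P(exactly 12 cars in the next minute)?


Poisson(λ=8.5): P(X=12) = e^(-λ)×λ^k/k!
= e^(-8.5) × 8.5^12 / 12!
≈ 0.000203468369 × 142241757136 / 479001600 ≈ 0.060421

P(X=12) ≈ 0.060421 ≈ 6.04%


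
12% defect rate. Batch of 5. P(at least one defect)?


P(all good) = (22/25)^5 = 5153632/9765625
P(≥1 defect) = 4611993/9765625

P = 4611993/9765625 ≈ 47.23%


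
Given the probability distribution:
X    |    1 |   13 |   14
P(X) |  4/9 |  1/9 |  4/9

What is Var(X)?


E[X] = 73/9
E[X²] = 319/3
Var(X) = E[X²] - (E[X])² = 319/3 - 5329/81 = 3284/81

Var(X) = 3284/81 ≈ 40.5432


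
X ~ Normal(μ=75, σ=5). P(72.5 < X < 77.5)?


z₁=(72.5-75)/5=-0.5, z₂=(77.5-75)/5=0.5
P = Φ(0.5) - Φ(-0.5) = 0.691462 - 0.308538 = 0.382924 ≈ 0.3829

P(72.5 < X < 77.5) ≈ 0.3829


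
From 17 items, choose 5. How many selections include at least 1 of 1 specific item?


Complement: C(17,5) - C(16,5) = 6188 - 4368 = 1820

1820


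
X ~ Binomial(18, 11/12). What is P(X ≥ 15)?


P(X ≥ 15) = Σ P(X=i) for i=15..18
P(X=15) = 71013218880066067/554652776685109248
P(X=16) = 781145407680726737/2958148142320582656
P(X=17) = 505447028499293771/1479074071160291328
P(X=18) = 5559917313492231481/26623333280885243904
Sum = 3137113375231153901/3327916660110655488

P(X ≥ 15) = 3137113375231153901/3327916660110655488 ≈ 94.27%


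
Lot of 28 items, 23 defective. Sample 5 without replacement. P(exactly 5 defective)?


Hypergeometric: C(23,5)×C(5,0)/C(28,5)
= 33649×1/98280 = 4807/14040

P(X=5) = 4807/14040 ≈ 34.24%


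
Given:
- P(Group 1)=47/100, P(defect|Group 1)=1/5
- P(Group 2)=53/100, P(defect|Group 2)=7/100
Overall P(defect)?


P(B) = Σ P(B|Aᵢ)×P(Aᵢ)
  1/5×47/100 = 47/500
  7/100×53/100 = 371/10000
Sum = 1311/10000

P(defect) = 1311/10000 ≈ 13.11%


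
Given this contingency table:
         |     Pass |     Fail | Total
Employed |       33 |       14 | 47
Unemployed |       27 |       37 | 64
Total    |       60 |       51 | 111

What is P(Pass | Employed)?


P(Pass | Employed) = 33/(33+14) = 33/47

P(Pass|Employed) = 33/47 ≈ 70.21%


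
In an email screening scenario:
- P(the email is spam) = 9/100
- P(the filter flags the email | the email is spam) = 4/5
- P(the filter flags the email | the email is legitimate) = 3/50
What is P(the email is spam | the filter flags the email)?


Using Bayes' theorem:
P(A|B) = P(B|A)·P(A) / P(B)

P(the filter flags the email) = 4/5 × 9/100 + 3/50 × 91/100
= 9/125 + 273/5000 = 633/5000

P(the email is spam|the filter flags the email) = (9/125) / (633/5000) = 120/211

P(the email is spam|the filter flags the email) = 120/211 ≈ 56.87%


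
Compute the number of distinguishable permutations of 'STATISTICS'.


Letters: 10, freq: {'S': 3, 'T': 3, 'A': 1, 'I': 2, 'C': 1}
10!/(3!×3!×1!×2!×1!) = 3628800/72 = 50400

50400


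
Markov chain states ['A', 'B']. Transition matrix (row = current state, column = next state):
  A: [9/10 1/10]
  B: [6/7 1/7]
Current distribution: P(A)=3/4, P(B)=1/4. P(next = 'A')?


P(next=A) = Σᵢ P(now=i)×P(i→A)
= 3/4×9/10 + 1/4×6/7
= 27/40 + 3/14 = 249/280

P = 249/280 ≈ 0.8893


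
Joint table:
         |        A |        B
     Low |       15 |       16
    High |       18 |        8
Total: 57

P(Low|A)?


P(Low|A) = 15/(15+18) = 15/33 = 5/11

P = 5/11 ≈ 45.45%


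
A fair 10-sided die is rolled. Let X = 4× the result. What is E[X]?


E[die] = (1+10)/2 = 11/2
E[X] = 4 × 11/2 = 22

E[X] = 22


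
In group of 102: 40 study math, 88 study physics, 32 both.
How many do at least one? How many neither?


|A∪B| = 40+88-32 = 96
Neither = 102-96 = 6

At least one: 96; Neither: 6


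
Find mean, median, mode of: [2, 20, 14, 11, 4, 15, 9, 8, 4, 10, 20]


Sorted: [2, 4, 4, 8, 9, 10, 11, 14, 15, 20, 20]
Mean = 117/11
Median = 10
Freq: {2: 1, 20: 2, 14: 1, 11: 1, 4: 2, 15: 1, 9: 1, 8: 1, 10: 1}
Mode: [4, 20]

Mean=117/11, Median=10, Mode=[4, 20]


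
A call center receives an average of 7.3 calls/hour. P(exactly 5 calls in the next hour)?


Poisson(λ=7.3): P(X=5) = e^(-λ)×λ^k/k!
= e^(-7.3) × 7.3^5 / 5!
≈ 0.0006755387752 × 20730.71593 / 120 ≈ 0.116703

P(X=5) ≈ 0.116703 ≈ 11.67%


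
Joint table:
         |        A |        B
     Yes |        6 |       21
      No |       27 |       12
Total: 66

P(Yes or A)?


P(Yes∨A) = P(Yes) + P(A) - P(Yes∧A)
= (27 + 33 - 6)/66 = 54/66 = 9/11

P = 9/11 ≈ 81.82%


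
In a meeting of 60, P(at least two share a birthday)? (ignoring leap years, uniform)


P(all different) = Π(365-i)/365 for i=0..59
= 0.005877
P(match) = 1 - 0.005877 = 0.994123

P ≈ 0.9941 ≈ 99.41%


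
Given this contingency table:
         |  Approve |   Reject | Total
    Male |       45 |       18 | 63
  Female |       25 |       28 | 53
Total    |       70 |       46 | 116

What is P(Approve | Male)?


P(Approve | Male) = 45/(45+18) = 45/63 = 5/7

P(Approve|Male) = 5/7 ≈ 71.43%


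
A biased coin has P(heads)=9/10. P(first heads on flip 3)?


Geometric: P(X=3) = (1-p)^(k-1)×p = (1/10)^2×9/10 = 9/1000

P(X=3) = 9/1000 ≈ 0.90%


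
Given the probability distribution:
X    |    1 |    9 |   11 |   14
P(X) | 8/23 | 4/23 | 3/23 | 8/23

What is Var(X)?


E[X] = 189/23
E[X²] = 2263/23
Var(X) = E[X²] - (E[X])² = 2263/23 - 35721/529 = 16328/529

Var(X) = 16328/529 ≈ 30.8658


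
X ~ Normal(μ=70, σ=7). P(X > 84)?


z = (84-70)/7 = 2.0
P(X > 84) = 1 - P(Z ≤ 2.0) = 1 - 0.9772 = 0.0228

P(X > 84) ≈ 0.0228


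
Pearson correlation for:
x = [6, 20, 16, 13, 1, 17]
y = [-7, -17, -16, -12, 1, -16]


n=6, Σx=73, Σy=-67, Σxy=-1065, Σx²=1151, Σy²=995
r = (6×(-1065) - 73×(-67))/√((6×1151 - 73²)(6×995 - (-67)²))
= -1499/√(1577×1481) = -1499/√2335537 ≈ -1499/1528.2464 ≈ -0.9809

r ≈ -0.9809


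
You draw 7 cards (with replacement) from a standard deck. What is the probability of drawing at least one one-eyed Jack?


P(not a one-eyed Jack) = 50/52 = 25/26
P(none in 7 draws) = (25/26)^7 = 6103515625/8031810176
P(≥1 one-eyed Jack) = 1 - 6103515625/8031810176 = 1928294551/8031810176

P = 1928294551/8031810176 ≈ 24.01%


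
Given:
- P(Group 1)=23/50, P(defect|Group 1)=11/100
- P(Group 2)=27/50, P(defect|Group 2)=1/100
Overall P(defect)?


P(B) = Σ P(B|Aᵢ)×P(Aᵢ)
  11/100×23/50 = 253/5000
  1/100×27/50 = 27/5000
Sum = 7/125

P(defect) = 7/125 ≈ 5.60%


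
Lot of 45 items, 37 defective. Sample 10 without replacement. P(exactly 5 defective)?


Hypergeometric: C(37,5)×C(8,5)/C(45,10)
= 435897×56/3190187286 = 3332/435461

P(X=5) = 3332/435461 ≈ 0.77%


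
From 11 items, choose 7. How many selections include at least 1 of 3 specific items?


Complement: C(11,7) - C(8,7) = 330 - 8 = 322

322


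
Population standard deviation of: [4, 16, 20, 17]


Mean = 57/4
  (4-57/4)²=1681/16
  (16-57/4)²=49/16
  (20-57/4)²=529/16
  (17-57/4)²=121/16
Σ(x-μ)² = 595/4
σ² = (595/4)/4 = 595/16

σ = √(595/16) ≈ 6.0982


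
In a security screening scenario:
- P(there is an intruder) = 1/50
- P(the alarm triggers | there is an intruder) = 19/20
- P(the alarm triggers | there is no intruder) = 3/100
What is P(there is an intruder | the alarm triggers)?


Using Bayes' theorem:
P(A|B) = P(B|A)·P(A) / P(B)

P(the alarm triggers) = 19/20 × 1/50 + 3/100 × 49/50
= 19/1000 + 147/5000 = 121/2500

P(there is an intruder|the alarm triggers) = (19/1000) / (121/2500) = 95/242

P(there is an intruder|the alarm triggers) = 95/242 ≈ 39.26%


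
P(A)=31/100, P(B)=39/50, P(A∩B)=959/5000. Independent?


P(A)×P(B) = 1209/5000
P(A∩B) = 959/5000
Not equal → NOT independent

No, not independent


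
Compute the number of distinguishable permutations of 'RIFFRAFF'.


Letters: 8, freq: {'R': 2, 'I': 1, 'F': 4, 'A': 1}
8!/(2!×1!×4!×1!) = 40320/48 = 840

840


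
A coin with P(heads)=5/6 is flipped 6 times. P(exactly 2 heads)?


Binomial: P(X=2) = C(6,2)×p^2×(1-p)^4
= 15 × 25/36 × 1/1296 = 125/15552

P(X=2) = 125/15552 ≈ 0.80%


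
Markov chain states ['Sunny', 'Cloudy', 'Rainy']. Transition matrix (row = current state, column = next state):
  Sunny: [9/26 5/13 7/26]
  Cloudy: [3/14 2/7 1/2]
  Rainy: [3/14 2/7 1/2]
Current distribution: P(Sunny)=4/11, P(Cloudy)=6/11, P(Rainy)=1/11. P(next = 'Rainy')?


P(next=Rainy) = Σᵢ P(now=i)×P(i→Rainy)
= 4/11×7/26 + 6/11×1/2 + 1/11×1/2
= 14/143 + 3/11 + 1/22 = 119/286

P = 119/286 ≈ 0.4161


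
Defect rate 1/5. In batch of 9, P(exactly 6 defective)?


Binomial: P(X=6) = C(9,6)×p^6×(1-p)^3
= 84 × 1/15625 × 64/125 = 5376/1953125

P(X=6) = 5376/1953125 ≈ 0.28%


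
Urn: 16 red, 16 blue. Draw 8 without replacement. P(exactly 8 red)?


Hypergeometric: C(16,8)×C(16,0)/C(32,8)
= 12870×1/10518300 = 11/8990

P(X=8) = 11/8990 ≈ 0.12%


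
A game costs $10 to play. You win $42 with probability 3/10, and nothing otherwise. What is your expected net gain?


E[gain] = (42-10)×3/10 + (-10)×7/10
= 48/5 - 7 = 13/5

Expected net gain = $13/5 ≈ $2.60


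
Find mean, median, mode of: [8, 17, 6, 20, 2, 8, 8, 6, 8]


Sorted: [2, 6, 6, 8, 8, 8, 8, 17, 20]
Mean = 83/9
Median = 8
Freq: {8: 4, 17: 1, 6: 2, 20: 1, 2: 1}
Mode: [8]

Mean=83/9, Median=8, Mode=8


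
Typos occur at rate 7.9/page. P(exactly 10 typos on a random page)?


Poisson(λ=7.9): P(X=10) = e^(-λ)×λ^k/k!
= e^(-7.9) × 7.9^10 / 10!
≈ 0.0003707435405 × 946827608.263 / 3628800 ≈ 0.096735

P(X=10) ≈ 0.096735 ≈ 9.67%


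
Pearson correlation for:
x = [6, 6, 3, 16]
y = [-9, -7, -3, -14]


n=4, Σx=31, Σy=-33, Σxy=-329, Σx²=337, Σy²=335
r = (4×(-329) - 31×(-33))/√((4×337 - 31²)(4×335 - (-33)²))
= -293/√(387×251) = -293/√97137 ≈ -293/311.6681 ≈ -0.9401

r ≈ -0.9401


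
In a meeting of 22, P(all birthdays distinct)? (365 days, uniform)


P(all different) = Π(365-i)/365 for i=0..21
= (365/365)×(364/365)×...×(344/365)
= 0.524305

P ≈ 0.5243 ≈ 52.43%


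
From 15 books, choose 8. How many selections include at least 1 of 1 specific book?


Complement: C(15,8) - C(14,8) = 6435 - 3003 = 3432

3432


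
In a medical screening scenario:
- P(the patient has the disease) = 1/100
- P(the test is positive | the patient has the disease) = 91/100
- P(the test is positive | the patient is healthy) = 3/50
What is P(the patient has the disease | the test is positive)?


Using Bayes' theorem:
P(A|B) = P(B|A)·P(A) / P(B)

P(the test is positive) = 91/100 × 1/100 + 3/50 × 99/100
= 91/10000 + 297/5000 = 137/2000

P(the patient has the disease|the test is positive) = (91/10000) / (137/2000) = 91/685

P(the patient has the disease|the test is positive) = 91/685 ≈ 13.28%


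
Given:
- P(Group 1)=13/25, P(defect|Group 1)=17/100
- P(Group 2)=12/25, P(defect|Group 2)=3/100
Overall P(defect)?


P(B) = Σ P(B|Aᵢ)×P(Aᵢ)
  17/100×13/25 = 221/2500
  3/100×12/25 = 9/625
Sum = 257/2500

P(defect) = 257/2500 ≈ 10.28%


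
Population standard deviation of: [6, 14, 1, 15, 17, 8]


Mean = 61/6
  (6-61/6)²=625/36
  (14-61/6)²=529/36
  (1-61/6)²=3025/36
  (15-61/6)²=841/36
  (17-61/6)²=1681/36
  (8-61/6)²=169/36
Σ(x-μ)² = 1145/6
σ² = (1145/6)/6 = 1145/36

σ = √(1145/36) ≈ 5.6396


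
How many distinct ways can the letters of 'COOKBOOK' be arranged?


Letters: 8, freq: {'C': 1, 'O': 4, 'K': 2, 'B': 1}
8!/(1!×4!×2!×1!) = 40320/48 = 840

840


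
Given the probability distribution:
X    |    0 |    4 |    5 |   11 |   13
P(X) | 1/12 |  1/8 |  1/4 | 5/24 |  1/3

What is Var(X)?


E[X] = 67/8
E[X²] = 2155/24
Var(X) = E[X²] - (E[X])² = 2155/24 - 4489/64 = 3773/192

Var(X) = 3773/192 ≈ 19.6510


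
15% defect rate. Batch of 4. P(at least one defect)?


P(all good) = (17/20)^4 = 83521/160000
P(≥1 defect) = 76479/160000

P = 76479/160000 ≈ 47.80%


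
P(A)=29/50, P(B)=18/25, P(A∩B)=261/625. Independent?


P(A)×P(B) = 261/625
P(A∩B) = 261/625
Equal ✓ → Independent

Yes, independent


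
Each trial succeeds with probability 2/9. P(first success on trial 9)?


Geometric: P(X=9) = (1-p)^(k-1)×p = (7/9)^8×2/9 = 11529602/387420489

P(X=9) = 11529602/387420489 ≈ 2.98%


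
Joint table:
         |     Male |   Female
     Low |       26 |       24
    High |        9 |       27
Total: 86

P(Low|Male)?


P(Low|Male) = 26/(26+9) = 26/35

P = 26/35 ≈ 74.29%


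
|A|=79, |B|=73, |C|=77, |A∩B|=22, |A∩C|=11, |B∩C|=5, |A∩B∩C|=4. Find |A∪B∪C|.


|A∪B∪C| = 79+73+77-22-11-5+4 = 195

|A∪B∪C| = 195


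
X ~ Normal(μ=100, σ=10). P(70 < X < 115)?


z₁=(70-100)/10=-3.0, z₂=(115-100)/10=1.5
P = Φ(1.5) - Φ(-3.0) = 0.933193 - 0.001350 = 0.931843 ≈ 0.9318

P(70 < X < 115) ≈ 0.9318


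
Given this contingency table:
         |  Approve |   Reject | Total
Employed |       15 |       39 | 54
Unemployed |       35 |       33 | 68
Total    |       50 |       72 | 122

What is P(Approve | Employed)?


P(Approve | Employed) = 15/(15+39) = 15/54 = 5/18

P(Approve|Employed) = 5/18 ≈ 27.78%


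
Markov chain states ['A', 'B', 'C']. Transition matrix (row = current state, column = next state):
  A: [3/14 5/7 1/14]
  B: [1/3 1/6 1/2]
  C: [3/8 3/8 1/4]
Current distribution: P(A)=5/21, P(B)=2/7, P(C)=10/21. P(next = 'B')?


P(next=B) = Σᵢ P(now=i)×P(i→B)
= 5/21×5/7 + 2/7×1/6 + 10/21×3/8
= 25/147 + 1/21 + 5/28 = 233/588

P = 233/588 ≈ 0.3963


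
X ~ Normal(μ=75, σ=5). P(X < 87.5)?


z = (87.5-75)/5 = 2.5
P(Z < 2.5) = 0.9938

P(X < 87.5) ≈ 0.9938


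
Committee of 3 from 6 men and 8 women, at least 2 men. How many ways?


Count by #men:
  2M,1W: C(6,2)×C(8,1)=120
  3M,0W: C(6,3)×C(8,0)=20
Total = 140

140


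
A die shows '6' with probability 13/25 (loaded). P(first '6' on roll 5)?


Geometric: P(X=5) = (1-p)^(k-1)×p = (12/25)^4×13/25 = 269568/9765625

P(X=5) = 269568/9765625 ≈ 2.76%


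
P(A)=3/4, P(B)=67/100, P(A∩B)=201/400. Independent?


P(A)×P(B) = 201/400
P(A∩B) = 201/400
Equal ✓ → Independent

Yes, independent


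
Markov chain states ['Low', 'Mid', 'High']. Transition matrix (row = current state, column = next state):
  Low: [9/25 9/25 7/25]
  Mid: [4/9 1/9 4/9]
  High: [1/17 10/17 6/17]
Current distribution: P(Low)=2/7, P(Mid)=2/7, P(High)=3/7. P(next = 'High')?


P(next=High) = Σᵢ P(now=i)×P(i→High)
= 2/7×7/25 + 2/7×4/9 + 3/7×6/17
= 2/25 + 8/63 + 18/119 = 9592/26775

P = 9592/26775 ≈ 0.3582


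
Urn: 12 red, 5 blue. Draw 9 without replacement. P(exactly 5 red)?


Hypergeometric: C(12,5)×C(5,4)/C(17,9)
= 792×5/24310 = 36/221

P(X=5) = 36/221 ≈ 16.29%


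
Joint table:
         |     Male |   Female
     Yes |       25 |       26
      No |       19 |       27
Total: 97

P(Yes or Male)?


P(Yes∨Male) = P(Yes) + P(Male) - P(Yes∧Male)
= (51 + 44 - 25)/97 = 70/97

P = 70/97 ≈ 72.16%


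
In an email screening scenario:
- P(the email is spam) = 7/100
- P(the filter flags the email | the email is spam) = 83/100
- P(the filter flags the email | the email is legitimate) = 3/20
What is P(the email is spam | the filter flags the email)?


Using Bayes' theorem:
P(A|B) = P(B|A)·P(A) / P(B)

P(the filter flags the email) = 83/100 × 7/100 + 3/20 × 93/100
= 581/10000 + 279/2000 = 247/1250

P(the email is spam|the filter flags the email) = (581/10000) / (247/1250) = 581/1976

P(the email is spam|the filter flags the email) = 581/1976 ≈ 29.40%


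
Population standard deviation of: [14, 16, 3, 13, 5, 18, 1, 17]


Mean = 87/8
  (14-87/8)²=625/64
  (16-87/8)²=1681/64
  (3-87/8)²=3969/64
  (13-87/8)²=289/64
  (5-87/8)²=2209/64
  (18-87/8)²=3249/64
  (1-87/8)²=6241/64
  (17-87/8)²=2401/64
Σ(x-μ)² = 2583/8
σ² = (2583/8)/8 = 2583/64

σ = √(2583/64) ≈ 6.3529


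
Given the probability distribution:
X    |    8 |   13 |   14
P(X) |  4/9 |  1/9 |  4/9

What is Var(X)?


E[X] = 101/9
E[X²] = 403/3
Var(X) = E[X²] - (E[X])² = 403/3 - 10201/81 = 680/81

Var(X) = 680/81 ≈ 8.3951


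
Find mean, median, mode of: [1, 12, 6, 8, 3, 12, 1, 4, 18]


Sorted: [1, 1, 3, 4, 6, 8, 12, 12, 18]
Mean = 65/9
Median = 6
Freq: {1: 2, 12: 2, 6: 1, 8: 1, 3: 1, 4: 1, 18: 1}
Mode: [1, 12]

Mean=65/9, Median=6, Mode=[1, 12]


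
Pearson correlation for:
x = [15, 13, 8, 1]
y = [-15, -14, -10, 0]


n=4, Σx=37, Σy=-39, Σxy=-487, Σx²=459, Σy²=521
r = (4×(-487) - 37×(-39))/√((4×459 - 37²)(4×521 - (-39)²))
= -505/√(467×563) = -505/√262921 ≈ -505/512.7582 ≈ -0.9849

r ≈ -0.9849
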